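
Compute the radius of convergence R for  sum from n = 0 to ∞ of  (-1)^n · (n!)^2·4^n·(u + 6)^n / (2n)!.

Ratio test: |a_{n+1}/a_n| = (n+1)²/[(2n+1)·(2n+2)] · 4 → 1 as n → ∞.
So the series converges when |u + 6| < 1 and diverges when |u + 6| > 1; R = 1.

R = 1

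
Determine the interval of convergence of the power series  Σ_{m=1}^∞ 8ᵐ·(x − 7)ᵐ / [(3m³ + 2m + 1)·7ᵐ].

[49/8, 63/8]

The ratio of consecutive coefficients is [(3m³ + 2m + 1)/(3(m+1)³ + 2(m+1) + 1)] · 8/7 → 8/7.
Thus R = 1/(8/7) = 7/8.
Check x = 63/8: the terms are on the order of 1/m³, so the series converges absolutely by comparison with the p-series (p = 3 > 1).
At x = 49/8: absolute convergence follows by limit comparison with Σ 1/m³.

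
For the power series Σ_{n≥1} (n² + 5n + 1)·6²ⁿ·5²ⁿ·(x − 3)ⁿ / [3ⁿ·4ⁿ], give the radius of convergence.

R = 1/75

Apply the ratio test: |a_{n+1}| / |a_n| = [((n+1)² + 5(n+1) + 1)/(n² + 5n + 1)] · 36·25/(3·4), which tends to 75 as n → ∞.
Thus R = 1/(75) = 1/75.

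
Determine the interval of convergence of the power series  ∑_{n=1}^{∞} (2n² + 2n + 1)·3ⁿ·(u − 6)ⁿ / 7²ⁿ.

(-31/3, 67/3)

The ratio of consecutive coefficients is [(2(n+1)² + 2(n+1) + 1)/(2n² + 2n + 1)] · 3/49 → 3/49.
Hence the series converges for |u − 6| < 1/(3/49) = 49/3, so the radius of convergence is 49/3.
Endpoint u = 67/3: the terms have absolute value of order n², which does not tend to 0, so the series diverges by the divergence test.
Check u = -31/3: the terms do not tend to 0, so the series diverges.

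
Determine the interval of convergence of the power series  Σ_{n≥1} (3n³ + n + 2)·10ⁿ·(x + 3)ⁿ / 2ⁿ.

(-16/5, -14/5)

Ratio test: |a_{n+1}/a_n| = [(3(n+1)³ + (n+1) + 2)/(3n³ + n + 2)] · 10/2 → 5 as n → ∞.
The series converges when 5 · |x + 3| < 1, giving R = 1/5.
Endpoint x = -14/5: the n-th term does not approach 0; divergence by the term test.
When x = -16/5, the terms do not tend to 0, so the series diverges.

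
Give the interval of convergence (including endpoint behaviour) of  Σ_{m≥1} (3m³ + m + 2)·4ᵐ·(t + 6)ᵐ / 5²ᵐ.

(-49/4, 1/4)

Ratio test: |a_{m+1}/a_m| = [(3(m+1)³ + (m+1) + 2)/(3m³ + m + 2)] · 4/25 → 4/25 as m → ∞.
Convergence for |t + 6| · 4/25 < 1, i.e. |t + 6| < 25/4. So R = 25/4.
Check t = 1/4: the m-th term does not approach 0; divergence by the term test.
Check t = -49/4: the terms do not tend to 0, so the series diverges.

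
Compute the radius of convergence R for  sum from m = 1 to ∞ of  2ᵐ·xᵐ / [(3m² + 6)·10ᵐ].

R = 5

Ratio test: |a_{m+1}/a_m| = [(3m² + 6)/(3(m+1)² + 6)] · 2/10 → 1/5 as m → ∞.
Thus R = 1/(1/5) = 5.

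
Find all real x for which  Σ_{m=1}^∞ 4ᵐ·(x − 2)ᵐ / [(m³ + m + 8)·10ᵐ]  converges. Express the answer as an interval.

The ratio of consecutive coefficients is [(m³ + m + 8)/((m+1)³ + (m+1) + 8)] · 4/10 → 2/5.
Convergence for |x − 2| · 2/5 < 1, i.e. |x − 2| < 5/2. So R = 5/2.
When x = 9/2, absolute convergence follows by limit comparison with Σ 1/m³.
At x = -1/2: the terms are on the order of 1/m³, so the series converges absolutely by comparison with the p-series (p = 3 > 1).

[-1/2, 9/2]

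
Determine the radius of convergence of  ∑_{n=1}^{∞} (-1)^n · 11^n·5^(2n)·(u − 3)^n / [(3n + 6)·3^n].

R = 3/275

By the ratio test, |a_{n+1}/a_n| = [(3n + 6)/(3(n+1) + 6)] · 11·25/3 → 275/3.
Hence the series converges for |u − 3| < 1/(275/3) = 3/275, so the radius of convergence is 3/275.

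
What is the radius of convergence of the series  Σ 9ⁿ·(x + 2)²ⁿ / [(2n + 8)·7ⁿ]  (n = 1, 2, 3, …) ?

R = √7/3

Ratio test: |a_{n+1}/a_n| = [(2n + 8)/(2(n+1) + 8)] · 9/7 → 9/7 as n → ∞.
Successive powers of (x + 2) differ by 2, so the series converges when |x + 2|² · 9/7 < 1, i.e. |x + 2| < √(7/9). So R = √7/3.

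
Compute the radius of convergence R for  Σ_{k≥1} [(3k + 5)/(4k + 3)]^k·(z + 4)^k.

Root test: |a_k|^(1/k) = (3k + 5)/(4k + 3) → 3/4.
Hence the series converges for |z + 4| < 1/(3/4) = 4/3, so the radius of convergence is 4/3.

R = 4/3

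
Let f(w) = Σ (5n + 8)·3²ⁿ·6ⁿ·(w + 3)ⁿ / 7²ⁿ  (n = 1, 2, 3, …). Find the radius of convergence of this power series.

R = 49/54

Apply the ratio test: |a_{n+1}| / |a_n| = [(5(n+1) + 8)/(5n + 8)] · 9·6/49, which tends to 54/49 as n → ∞.
Thus R = 1/(54/49) = 49/54.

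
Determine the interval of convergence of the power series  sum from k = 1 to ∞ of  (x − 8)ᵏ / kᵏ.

(−∞, ∞)

By the Cauchy root test, |a_k|^(1/k) = 1/k → 0.
The limit is 0 for every x, so R = ∞.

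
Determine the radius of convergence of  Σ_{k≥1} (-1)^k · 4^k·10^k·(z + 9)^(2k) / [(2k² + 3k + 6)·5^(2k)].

The ratio of consecutive coefficients is [(2k² + 3k + 6)/(2(k+1)² + 3(k+1) + 6)] · 4·10/25 → 8/5.
Successive powers of (z + 9) differ by 2, so the series converges when |z + 9|² · 8/5 < 1, i.e. |z + 9| < √(5/8). So R = √10/4.

R = √10/4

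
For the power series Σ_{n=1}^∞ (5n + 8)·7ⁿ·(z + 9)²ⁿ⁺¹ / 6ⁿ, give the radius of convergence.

Ratio test: |a_{n+1}/a_n| = [(5(n+1) + 8)/(5n + 8)] · 7/6 → 7/6 as n → ∞.
Successive powers of (z + 9) differ by 2, so the series converges when |z + 9|² · 7/6 < 1, i.e. |z + 9| < √(6/7). So R = √42/7.

R = √42/7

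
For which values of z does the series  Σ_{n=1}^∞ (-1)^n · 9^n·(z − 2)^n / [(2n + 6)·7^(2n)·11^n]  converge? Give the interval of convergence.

(-521/9, 557/9]

Ratio test: |a_{n+1}/a_n| = [(2n + 6)/(2(n+1) + 6)] · 9/(49·11) → 9/539 as n → ∞.
Thus R = 1/(9/539) = 539/9.
At z = 557/9: convergence follows from the alternating series test (terms decrease monotonically to 0).
When z = -521/9, comparison with the harmonic series Σ 1/n shows the series diverges.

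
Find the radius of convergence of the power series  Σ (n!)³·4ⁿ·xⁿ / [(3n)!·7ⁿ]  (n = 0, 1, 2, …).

Ratio test: |a_{n+1}/a_n| = (n+1)³/[(3n+1)·(3n+2)·(3n+3)] · 4/7 → 4/189 as n → ∞.
Convergence for |x| · 4/189 < 1, i.e. |x| < 189/4. So R = 189/4.

R = 189/4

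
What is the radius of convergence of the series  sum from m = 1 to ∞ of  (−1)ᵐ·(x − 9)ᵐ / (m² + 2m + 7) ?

R = 1

Apply the ratio test: |a_{m+1}| / |a_m| = (m² + 2m + 7)/((m+1)² + 2(m+1) + 7), which tends to 1 as m → ∞.
Convergence for |x − 9| < 1, so R = 1.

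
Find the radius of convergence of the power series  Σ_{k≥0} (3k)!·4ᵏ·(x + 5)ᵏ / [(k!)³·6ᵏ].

R = 1/18

By the ratio test, |a_{k+1}/a_k| = (3k+1)·(3k+2)·(3k+3)/(k+1)³ · 4/6 → 18.
Convergence for |x + 5| · 18 < 1, i.e. |x + 5| < 1/18. So R = 1/18.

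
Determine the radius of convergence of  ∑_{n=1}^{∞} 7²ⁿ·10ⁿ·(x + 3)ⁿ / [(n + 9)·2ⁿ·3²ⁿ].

R = 9/245

By the ratio test, |a_{n+1}/a_n| = [(n + 9)/((n+1) + 9)] · 49·10/(2·9) → 245/9.
Convergence for |x + 3| · 245/9 < 1, i.e. |x + 3| < 9/245. So R = 9/245.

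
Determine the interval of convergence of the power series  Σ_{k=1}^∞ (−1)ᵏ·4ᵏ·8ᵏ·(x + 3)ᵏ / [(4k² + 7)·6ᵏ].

[-51/16, -45/16]

The ratio of consecutive coefficients is [(4k² + 7)/(4(k+1)² + 7)] · 4·8/6 → 16/3.
Hence the series converges for |x + 3| < 1/(16/3) = 3/16, so the radius of convergence is 3/16.
At x = -45/16: absolute convergence follows by limit comparison with Σ 1/k².
Check x = -51/16: the series is dominated by a constant times Σ 1/k², which converges (p = 2 > 1).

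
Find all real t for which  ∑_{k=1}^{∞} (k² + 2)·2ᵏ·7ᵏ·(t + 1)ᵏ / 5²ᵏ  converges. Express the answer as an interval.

(-39/14, 11/14)

Apply the ratio test: |a_{k+1}| / |a_k| = [((k+1)² + 2)/(k² + 2)] · 2·7/25, which tends to 14/25 as k → ∞.
Hence the series converges for |t + 1| < 1/(14/25) = 25/14, so the radius of convergence is 25/14.
At t = 11/14: the terms have absolute value of order k², which does not tend to 0, so the series diverges by the divergence test.
At t = -39/14: the terms do not tend to 0, so the series diverges.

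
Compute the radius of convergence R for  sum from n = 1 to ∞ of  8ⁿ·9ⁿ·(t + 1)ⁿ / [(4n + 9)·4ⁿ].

The ratio of consecutive coefficients is [(4n + 9)/(4(n+1) + 9)] · 8·9/4 → 18.
Hence the series converges for |t + 1| < 1/(18) = 1/18, so the radius of convergence is 1/18.

R = 1/18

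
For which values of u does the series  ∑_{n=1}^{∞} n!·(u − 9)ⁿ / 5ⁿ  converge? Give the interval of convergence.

{9}

Apply the ratio test: |a_{n+1}| / |a_n| = (n+1) · 1/5, which tends to ∞ as n → ∞.
The terms grow without bound for any (u − 9) ≠ 0, so R = 0 (convergence only at u = 9).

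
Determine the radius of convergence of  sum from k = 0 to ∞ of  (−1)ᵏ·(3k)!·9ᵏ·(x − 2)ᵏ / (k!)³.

R = 1/243

By the ratio test, |a_{k+1}/a_k| = (3k+1)·(3k+2)·(3k+3)/(k+1)³ · 9 → 243.
Convergence for |x − 2| · 243 < 1, i.e. |x − 2| < 1/243. So R = 1/243.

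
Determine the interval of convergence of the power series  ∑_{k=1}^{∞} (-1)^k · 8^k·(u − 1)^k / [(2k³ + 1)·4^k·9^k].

[-7/2, 11/2]

The ratio of consecutive coefficients is [(2k³ + 1)/(2(k+1)³ + 1)] · 8/(4·9) → 2/9.
The series converges when 2/9 · |u − 1| < 1, giving R = 9/2.
Endpoint u = 11/2: the series is dominated by a constant times Σ 1/k³, which converges (p = 3 > 1).
Check u = -7/2: the terms are on the order of 1/k³, so the series converges absolutely by comparison with the p-series (p = 3 > 1).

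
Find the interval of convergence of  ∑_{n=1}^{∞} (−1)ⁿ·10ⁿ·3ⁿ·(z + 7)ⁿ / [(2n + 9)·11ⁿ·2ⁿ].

(-116/15, -94/15]

By the ratio test, |a_{n+1}/a_n| = [(2n + 9)/(2(n+1) + 9)] · 10·3/(11·2) → 15/11.
Convergence for |z + 7| · 15/11 < 1, i.e. |z + 7| < 11/15. So R = 11/15.
Endpoint z = -94/15: an alternating series whose terms decrease to 0 in absolute value, so it converges by the Leibniz criterion.
At z = -116/15: the terms behave like c/n; limit comparison with the harmonic series gives divergence.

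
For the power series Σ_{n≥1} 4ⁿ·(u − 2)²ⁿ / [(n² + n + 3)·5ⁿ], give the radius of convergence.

Ratio test: |a_{n+1}/a_n| = [(n² + n + 3)/((n+1)² + (n+1) + 3)] · 4/5 → 4/5 as n → ∞.
Writing y = (u − 2)², the series in y has radius 5/4, so |u − 2| < √(5/4) and R = √5/2.

R = √5/2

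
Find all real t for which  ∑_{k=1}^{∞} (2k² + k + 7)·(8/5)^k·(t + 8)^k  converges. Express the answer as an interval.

By the ratio test, |a_{k+1}/a_k| = [(2(k+1)² + (k+1) + 7)/(2k² + k + 7)] · 8/5 → 8/5.
Convergence for |t + 8| · 8/5 < 1, i.e. |t + 8| < 5/8. So R = 5/8.
When t = -59/8, the k-th term does not approach 0; divergence by the term test.
At t = -69/8: the terms have absolute value of order k², which does not tend to 0, so the series diverges by the divergence test.

(-69/8, -59/8)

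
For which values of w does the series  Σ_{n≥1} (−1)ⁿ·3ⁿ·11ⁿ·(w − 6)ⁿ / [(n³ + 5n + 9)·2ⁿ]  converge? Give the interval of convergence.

The ratio of consecutive coefficients is [(n³ + 5n + 9)/((n+1)³ + 5(n+1) + 9)] · 3·11/2 → 33/2.
Thus R = 1/(33/2) = 2/33.
Check w = 200/33: absolute convergence follows by limit comparison with Σ 1/n³.
At w = 196/33: the series is dominated by a constant times Σ 1/n³, which converges (p = 3 > 1).

[196/33, 200/33]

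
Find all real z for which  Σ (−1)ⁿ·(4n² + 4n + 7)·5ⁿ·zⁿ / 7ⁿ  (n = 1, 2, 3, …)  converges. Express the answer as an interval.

By the ratio test, |a_{n+1}/a_n| = [(4(n+1)² + 4(n+1) + 7)/(4n² + 4n + 7)] · 5/7 → 5/7.
Thus R = 1/(5/7) = 7/5.
At z = 7/5: the terms have absolute value of order n², which does not tend to 0, so the series diverges by the divergence test.
When z = -7/5, the terms have absolute value of order n², which does not tend to 0, so the series diverges by the divergence test.

(-7/5, 7/5)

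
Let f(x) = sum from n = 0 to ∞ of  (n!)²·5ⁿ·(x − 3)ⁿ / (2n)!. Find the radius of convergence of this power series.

Apply the ratio test: |a_{n+1}| / |a_n| = (n+1)²/[(2n+1)·(2n+2)] · 5, which tends to 5/4 as n → ∞.
Thus R = 1/(5/4) = 4/5.

R = 4/5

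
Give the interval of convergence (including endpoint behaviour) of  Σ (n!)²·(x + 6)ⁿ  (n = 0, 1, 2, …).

The ratio of consecutive coefficients is (n+1)² → ∞.
The terms grow without bound for any (x + 6) ≠ 0, so R = 0 (convergence only at x = -6).

{-6}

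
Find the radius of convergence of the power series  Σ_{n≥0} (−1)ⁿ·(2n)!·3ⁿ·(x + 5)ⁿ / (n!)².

By the ratio test, |a_{n+1}/a_n| = (2n+1)·(2n+2)/(n+1)² · 3 → 12.
Hence the series converges for |x + 5| < 1/(12) = 1/12, so the radius of convergence is 1/12.

R = 1/12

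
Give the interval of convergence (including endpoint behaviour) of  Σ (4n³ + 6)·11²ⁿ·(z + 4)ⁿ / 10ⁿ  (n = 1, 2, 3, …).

Ratio test: |a_{n+1}/a_n| = [(4(n+1)³ + 6)/(4n³ + 6)] · 121/10 → 121/10 as n → ∞.
Hence the series converges for |z + 4| < 1/(121/10) = 10/121, so the radius of convergence is 10/121.
At z = -474/121: the n-th term does not approach 0; divergence by the term test.
At z = -494/121: the n-th term does not approach 0; divergence by the term test.

(-494/121, -474/121)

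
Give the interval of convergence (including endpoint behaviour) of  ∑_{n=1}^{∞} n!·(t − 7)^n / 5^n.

Ratio test: |a_{n+1}/a_n| = (n+1) · 1/5 → ∞ as n → ∞.
Since the ratio → ∞, the series diverges for every t ≠ 7, and R = 0.

{7}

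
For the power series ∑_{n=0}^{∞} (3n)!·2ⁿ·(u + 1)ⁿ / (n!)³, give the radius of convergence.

Ratio test: |a_{n+1}/a_n| = (3n+1)·(3n+2)·(3n+3)/(n+1)³ · 2 → 54 as n → ∞.
Thus R = 1/(54) = 1/54.

R = 1/54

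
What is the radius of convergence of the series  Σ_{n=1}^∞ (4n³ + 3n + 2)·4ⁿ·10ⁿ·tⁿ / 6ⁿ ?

Apply the ratio test: |a_{n+1}| / |a_n| = [(4(n+1)³ + 3(n+1) + 2)/(4n³ + 3n + 2)] · 4·10/6, which tends to 20/3 as n → ∞.
The series converges when 20/3 · |t| < 1, giving R = 3/20.

R = 3/20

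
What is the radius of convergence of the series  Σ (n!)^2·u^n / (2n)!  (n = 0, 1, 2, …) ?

R = 4

The ratio of consecutive coefficients is (n+1)²/[(2n+1)·(2n+2)] → 1/4.
Convergence for |u| · 1/4 < 1, i.e. |u| < 4. So R = 4.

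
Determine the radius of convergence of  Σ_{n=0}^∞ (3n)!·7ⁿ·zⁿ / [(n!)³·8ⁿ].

R = 8/189

By the ratio test, |a_{n+1}/a_n| = (3n+1)·(3n+2)·(3n+3)/(n+1)³ · 7/8 → 189/8.
Convergence for |z| · 189/8 < 1, i.e. |z| < 8/189. So R = 8/189.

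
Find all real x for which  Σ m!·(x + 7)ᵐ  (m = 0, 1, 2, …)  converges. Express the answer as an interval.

{-7}

The ratio of consecutive coefficients is (m+1) → ∞.
Since the ratio → ∞, the series diverges for every x ≠ -7, and R = 0.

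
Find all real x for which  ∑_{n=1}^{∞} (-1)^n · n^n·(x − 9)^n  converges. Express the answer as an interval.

Applying the root test, |a_n|^(1/n) = n → ∞.
Since the n-th root of |a_n| is unbounded, the series converges only at x = 9; R = 0.

{9}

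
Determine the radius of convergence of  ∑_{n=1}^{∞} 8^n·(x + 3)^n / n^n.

By the Cauchy root test, |a_n|^(1/n) = 8/n → 0.
The limit is 0 for every x, so R = ∞.

R = ∞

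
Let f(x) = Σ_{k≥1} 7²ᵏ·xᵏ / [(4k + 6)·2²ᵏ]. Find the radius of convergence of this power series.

R = 4/49

By the ratio test, |a_{k+1}/a_k| = [(4k + 6)/(4(k+1) + 6)] · 49/4 → 49/4.
Convergence for |x| · 49/4 < 1, i.e. |x| < 4/49. So R = 4/49.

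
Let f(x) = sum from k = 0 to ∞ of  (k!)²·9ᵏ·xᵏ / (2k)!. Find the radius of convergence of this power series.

R = 4/9

By the ratio test, |a_{k+1}/a_k| = (k+1)²/[(2k+1)·(2k+2)] · 9 → 9/4.
Hence the series converges for |x| < 1/(9/4) = 4/9, so the radius of convergence is 4/9.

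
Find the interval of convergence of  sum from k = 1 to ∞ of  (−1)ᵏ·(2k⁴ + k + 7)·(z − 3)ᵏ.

(2, 4)

Apply the ratio test: |a_{k+1}| / |a_k| = (2(k+1)⁴ + (k+1) + 7)/(2k⁴ + k + 7), which tends to 1 as k → ∞.
So the series converges when |z − 3| < 1 and diverges when |z − 3| > 1; R = 1.
Endpoint z = 4: the terms do not tend to 0, so the series diverges.
When z = 2, the terms do not tend to 0, so the series diverges.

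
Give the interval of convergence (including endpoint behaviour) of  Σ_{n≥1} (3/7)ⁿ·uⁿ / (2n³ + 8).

By the ratio test, |a_{n+1}/a_n| = [(2n³ + 8)/(2(n+1)³ + 8)] · 3/7 → 3/7.
Convergence for |u| · 3/7 < 1, i.e. |u| < 7/3. So R = 7/3.
At u = 7/3: absolute convergence follows by limit comparison with Σ 1/n³.
Endpoint u = -7/3: the series is dominated by a constant times Σ 1/n³, which converges (p = 3 > 1).

[-7/3, 7/3]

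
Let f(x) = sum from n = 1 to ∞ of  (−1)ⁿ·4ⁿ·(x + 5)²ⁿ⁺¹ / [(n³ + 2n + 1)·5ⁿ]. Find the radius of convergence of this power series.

R = √5/2

The ratio of consecutive coefficients is [(n³ + 2n + 1)/((n+1)³ + 2(n+1) + 1)] · 4/5 → 4/5.
Successive powers of (x + 5) differ by 2, so the series converges when |x + 5|² · 4/5 < 1, i.e. |x + 5| < √(5/4). So R = √5/2.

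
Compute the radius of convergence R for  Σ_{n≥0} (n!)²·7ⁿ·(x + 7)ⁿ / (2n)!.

R = 4/7

The ratio of consecutive coefficients is (n+1)²/[(2n+1)·(2n+2)] · 7 → 7/4.
Convergence for |x + 7| · 7/4 < 1, i.e. |x + 7| < 4/7. So R = 4/7.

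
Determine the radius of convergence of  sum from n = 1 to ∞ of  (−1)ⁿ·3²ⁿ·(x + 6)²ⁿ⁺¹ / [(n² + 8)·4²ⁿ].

Ratio test: |a_{n+1}/a_n| = [(n² + 8)/((n+1)² + 8)] · 9/16 → 9/16 as n → ∞.
Successive powers of (x + 6) differ by 2, so the series converges when |x + 6|² · 9/16 < 1, i.e. |x + 6| < √(16/9) = 4/3. So R = 4/3.

R = 4/3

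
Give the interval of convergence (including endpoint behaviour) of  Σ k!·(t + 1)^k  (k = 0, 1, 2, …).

{-1}

Apply the ratio test: |a_{k+1}| / |a_k| = (k+1), which tends to ∞ as k → ∞.
Since the ratio → ∞, the series diverges for every t ≠ -1, and R = 0.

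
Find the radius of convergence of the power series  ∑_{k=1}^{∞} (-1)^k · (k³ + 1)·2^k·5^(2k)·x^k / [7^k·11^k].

By the ratio test, |a_{k+1}/a_k| = [((k+1)³ + 1)/(k³ + 1)] · 2·25/(7·11) → 50/77.
Hence the series converges for |x| < 1/(50/77) = 77/50, so the radius of convergence is 77/50.

R = 77/50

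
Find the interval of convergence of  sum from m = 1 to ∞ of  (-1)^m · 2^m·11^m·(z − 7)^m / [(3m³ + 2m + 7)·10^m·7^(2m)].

[-168/11, 322/11]

By the ratio test, |a_{m+1}/a_m| = [(3m³ + 2m + 7)/(3(m+1)³ + 2(m+1) + 7)] · 2·11/(10·49) → 11/245.
Thus R = 1/(11/245) = 245/11.
When z = 322/11, the terms are on the order of 1/m³, so the series converges absolutely by comparison with the p-series (p = 3 > 1).
When z = -168/11, the series is dominated by a constant times Σ 1/m³, which converges (p = 3 > 1).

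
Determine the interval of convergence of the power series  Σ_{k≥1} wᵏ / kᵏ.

(−∞, ∞)

By the Cauchy root test, |a_k|^(1/k) = 1/k → 0.
The limit is 0 for every w, so R = ∞.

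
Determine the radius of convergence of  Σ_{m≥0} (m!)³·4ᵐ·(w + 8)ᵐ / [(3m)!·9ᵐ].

R = 243/4

By the ratio test, |a_{m+1}/a_m| = (m+1)³/[(3m+1)·(3m+2)·(3m+3)] · 4/9 → 4/243.
Thus R = 1/(4/243) = 243/4.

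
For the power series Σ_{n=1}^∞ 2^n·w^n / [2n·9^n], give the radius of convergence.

R = 9/2

By the ratio test, |a_{n+1}/a_n| = [2n/2(n+1)] · 2/9 → 2/9.
Hence the series converges for |w| < 1/(2/9) = 9/2, so the radius of convergence is 9/2.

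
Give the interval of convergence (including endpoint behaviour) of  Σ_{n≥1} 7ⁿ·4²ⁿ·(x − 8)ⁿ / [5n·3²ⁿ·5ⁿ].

[851/112, 941/112)

The ratio of consecutive coefficients is [5n/5(n+1)] · 7·16/(9·5) → 112/45.
Thus R = 1/(112/45) = 45/112.
Check x = 941/112: comparison with the harmonic series Σ 1/n shows the series diverges.
When x = 851/112, convergence follows from the alternating series test (terms decrease monotonically to 0).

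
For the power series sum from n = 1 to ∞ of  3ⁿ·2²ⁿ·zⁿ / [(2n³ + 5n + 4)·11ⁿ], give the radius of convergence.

The ratio of consecutive coefficients is [(2n³ + 5n + 4)/(2(n+1)³ + 5(n+1) + 4)] · 3·4/11 → 12/11.
Thus R = 1/(12/11) = 11/12.

R = 11/12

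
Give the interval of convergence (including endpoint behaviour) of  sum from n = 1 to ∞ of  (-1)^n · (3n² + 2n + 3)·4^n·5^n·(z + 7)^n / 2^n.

(-71/10, -69/10)

By the ratio test, |a_{n+1}/a_n| = [(3(n+1)² + 2(n+1) + 3)/(3n² + 2n + 3)] · 4·5/2 → 10.
The series converges when 10 · |z + 7| < 1, giving R = 1/10.
At z = -69/10: the terms have absolute value of order n², which does not tend to 0, so the series diverges by the divergence test.
Endpoint z = -71/10: the terms do not tend to 0, so the series diverges.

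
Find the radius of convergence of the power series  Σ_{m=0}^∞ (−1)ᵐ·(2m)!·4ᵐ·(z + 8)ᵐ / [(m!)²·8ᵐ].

The ratio of consecutive coefficients is (2m+1)·(2m+2)/(m+1)² · 4/8 → 2.
Convergence for |z + 8| · 2 < 1, i.e. |z + 8| < 1/2. So R = 1/2.

R = 1/2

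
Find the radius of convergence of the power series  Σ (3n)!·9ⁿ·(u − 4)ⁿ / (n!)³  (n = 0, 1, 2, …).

Apply the ratio test: |a_{n+1}| / |a_n| = (3n+1)·(3n+2)·(3n+3)/(n+1)³ · 9, which tends to 243 as n → ∞.
The series converges when 243 · |u − 4| < 1, giving R = 1/243.

R = 1/243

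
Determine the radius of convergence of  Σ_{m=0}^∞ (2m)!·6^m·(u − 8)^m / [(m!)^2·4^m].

The ratio of consecutive coefficients is (2m+1)·(2m+2)/(m+1)² · 6/4 → 6.
Thus R = 1/(6) = 1/6.

R = 1/6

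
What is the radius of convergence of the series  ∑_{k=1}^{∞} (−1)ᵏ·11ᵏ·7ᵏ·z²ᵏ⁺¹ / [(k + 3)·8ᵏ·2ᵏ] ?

Ratio test: |a_{k+1}/a_k| = [(k + 3)/((k+1) + 3)] · 11·7/(8·2) → 77/16 as k → ∞.
Successive powers of z differ by 2, so the series converges when |z|² · 77/16 < 1, i.e. |z| < √(16/77). So R = 4√77/77.

R = 4√77/77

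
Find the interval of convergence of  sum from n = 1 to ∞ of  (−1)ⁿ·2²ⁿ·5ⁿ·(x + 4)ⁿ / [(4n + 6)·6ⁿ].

(-43/10, -37/10]

Ratio test: |a_{n+1}/a_n| = [(4n + 6)/(4(n+1) + 6)] · 4·5/6 → 10/3 as n → ∞.
Convergence for |x + 4| · 10/3 < 1, i.e. |x + 4| < 3/10. So R = 3/10.
When x = -37/10, convergence follows from the alternating series test (terms decrease monotonically to 0).
At x = -43/10: comparison with the harmonic series Σ 1/n shows the series diverges.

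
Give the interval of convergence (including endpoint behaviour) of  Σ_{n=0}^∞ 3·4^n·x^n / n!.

(−∞, ∞)

By the ratio test, |a_{n+1}/a_n| = 3/3 · 4 · 1/(n+1) → 0.
The limit is 0, so the series converges for all x; R = ∞.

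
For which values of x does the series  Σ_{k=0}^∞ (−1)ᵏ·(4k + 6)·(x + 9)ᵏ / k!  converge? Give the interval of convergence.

By the ratio test, |a_{k+1}/a_k| = (4(k+1) + 6)/(4k + 6) · 1/(k+1) → 0.
The ratio tends to 0 regardless of x, hence R = ∞.

(−∞, ∞)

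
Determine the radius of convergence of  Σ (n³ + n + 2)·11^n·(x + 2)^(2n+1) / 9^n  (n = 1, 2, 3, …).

By the ratio test, |a_{n+1}/a_n| = [((n+1)³ + (n+1) + 2)/(n³ + n + 2)] · 11/9 → 11/9.
Writing y = (x + 2)², the series in y has radius 9/11, so |x + 2| < √(9/11) and R = 3√11/11.

R = 3√11/11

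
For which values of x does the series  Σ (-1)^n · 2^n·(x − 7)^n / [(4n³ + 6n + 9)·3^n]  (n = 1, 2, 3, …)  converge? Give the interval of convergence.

Ratio test: |a_{n+1}/a_n| = [(4n³ + 6n + 9)/(4(n+1)³ + 6(n+1) + 9)] · 2/3 → 2/3 as n → ∞.
The series converges when 2/3 · |x − 7| < 1, giving R = 3/2.
At x = 17/2: the terms are on the order of 1/n³, so the series converges absolutely by comparison with the p-series (p = 3 > 1).
Check x = 11/2: absolute convergence follows by limit comparison with Σ 1/n³.

[11/2, 17/2]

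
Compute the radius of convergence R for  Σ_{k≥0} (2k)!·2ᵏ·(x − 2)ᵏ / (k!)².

By the ratio test, |a_{k+1}/a_k| = (2k+1)·(2k+2)/(k+1)² · 2 → 8.
Hence the series converges for |x − 2| < 1/(8) = 1/8, so the radius of convergence is 1/8.

R = 1/8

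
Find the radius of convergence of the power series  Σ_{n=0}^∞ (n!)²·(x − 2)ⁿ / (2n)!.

R = 4

Apply the ratio test: |a_{n+1}| / |a_n| = (n+1)²/[(2n+1)·(2n+2)], which tends to 1/4 as n → ∞.
Hence the series converges for |x − 2| < 1/(1/4) = 4, so the radius of convergence is 4.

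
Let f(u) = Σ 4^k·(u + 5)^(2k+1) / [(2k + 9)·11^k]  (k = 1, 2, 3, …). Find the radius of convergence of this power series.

R = √11/2

By the ratio test, |a_{k+1}/a_k| = [(2k + 9)/(2(k+1) + 9)] · 4/11 → 4/11.
Since the exponent of (u + 5) increases by 2 each term, convergence requires |u + 5|² < 11/4, hence R = √11/2.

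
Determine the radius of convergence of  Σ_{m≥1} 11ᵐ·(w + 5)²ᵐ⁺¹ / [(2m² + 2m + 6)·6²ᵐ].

By the ratio test, |a_{m+1}/a_m| = [(2m² + 2m + 6)/(2(m+1)² + 2(m+1) + 6)] · 11/36 → 11/36.
Writing y = (w + 5)², the series in y has radius 36/11, so |w + 5| < √(36/11) and R = 6√11/11.

R = 6√11/11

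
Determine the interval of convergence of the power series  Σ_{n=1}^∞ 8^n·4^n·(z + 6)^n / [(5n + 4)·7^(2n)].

Apply the ratio test: |a_{n+1}| / |a_n| = [(5n + 4)/(5(n+1) + 4)] · 8·4/49, which tends to 32/49 as n → ∞.
Hence the series converges for |z + 6| < 1/(32/49) = 49/32, so the radius of convergence is 49/32.
Endpoint z = -143/32: the terms behave like c/n; limit comparison with the harmonic series gives divergence.
When z = -241/32, an alternating series whose terms decrease to 0 in absolute value, so it converges by the Leibniz criterion.

[-241/32, -143/32)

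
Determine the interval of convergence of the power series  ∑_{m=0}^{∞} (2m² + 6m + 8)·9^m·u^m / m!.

(−∞, ∞)

Ratio test: |a_{m+1}/a_m| = (2(m+1)² + 6(m+1) + 8)/(2m² + 6m + 8) · 9 · 1/(m+1) → 0 as m → ∞.
Since the limit is 0 < 1 for every u, the series converges on all of ℝ and R = ∞.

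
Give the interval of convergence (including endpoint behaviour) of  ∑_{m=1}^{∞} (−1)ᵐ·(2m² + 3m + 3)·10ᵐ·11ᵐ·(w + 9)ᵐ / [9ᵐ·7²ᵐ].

(-1431/110, -549/110)

The ratio of consecutive coefficients is [(2(m+1)² + 3(m+1) + 3)/(2m² + 3m + 3)] · 10·11/(9·49) → 110/441.
Convergence for |w + 9| · 110/441 < 1, i.e. |w + 9| < 441/110. So R = 441/110.
At w = -549/110: the terms have absolute value of order m², which does not tend to 0, so the series diverges by the divergence test.
Check w = -1431/110: the terms do not tend to 0, so the series diverges.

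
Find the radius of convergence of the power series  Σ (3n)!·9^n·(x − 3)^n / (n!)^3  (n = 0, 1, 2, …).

R = 1/243

Apply the ratio test: |a_{n+1}| / |a_n| = (3n+1)·(3n+2)·(3n+3)/(n+1)³ · 9, which tends to 243 as n → ∞.
Convergence for |x − 3| · 243 < 1, i.e. |x − 3| < 1/243. So R = 1/243.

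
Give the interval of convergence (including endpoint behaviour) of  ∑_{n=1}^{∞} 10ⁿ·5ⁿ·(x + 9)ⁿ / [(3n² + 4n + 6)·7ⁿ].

By the ratio test, |a_{n+1}/a_n| = [(3n² + 4n + 6)/(3(n+1)² + 4(n+1) + 6)] · 10·5/7 → 50/7.
Thus R = 1/(50/7) = 7/50.
Endpoint x = -443/50: the terms are on the order of 1/n², so the series converges absolutely by comparison with the p-series (p = 2 > 1).
Endpoint x = -457/50: the series is dominated by a constant times Σ 1/n², which converges (p = 2 > 1).

[-457/50, -443/50]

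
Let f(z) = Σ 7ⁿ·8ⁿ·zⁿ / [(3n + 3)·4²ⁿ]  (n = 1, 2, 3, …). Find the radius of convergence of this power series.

R = 2/7

By the ratio test, |a_{n+1}/a_n| = [(3n + 3)/(3(n+1) + 3)] · 7·8/16 → 7/2.
Thus R = 1/(7/2) = 2/7.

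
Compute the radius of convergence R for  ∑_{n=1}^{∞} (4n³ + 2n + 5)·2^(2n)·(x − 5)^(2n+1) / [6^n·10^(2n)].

The ratio of consecutive coefficients is [(4(n+1)³ + 2(n+1) + 5)/(4n³ + 2n + 5)] · 4/(6·100) → 1/150.
Successive powers of (x − 5) differ by 2, so the series converges when |x − 5|² · 1/150 < 1, i.e. |x − 5| < √(150). So R = 5√6.

R = 5√6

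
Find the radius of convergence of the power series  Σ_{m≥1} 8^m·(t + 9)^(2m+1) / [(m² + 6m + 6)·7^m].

R = √14/4

Apply the ratio test: |a_{m+1}| / |a_m| = [(m² + 6m + 6)/((m+1)² + 6(m+1) + 6)] · 8/7, which tends to 8/7 as m → ∞.
Successive powers of (t + 9) differ by 2, so the series converges when |t + 9|² · 8/7 < 1, i.e. |t + 9| < √(7/8). So R = √14/4.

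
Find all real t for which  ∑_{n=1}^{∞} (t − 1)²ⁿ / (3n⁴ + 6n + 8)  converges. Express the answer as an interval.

[0, 2]

The ratio of consecutive coefficients is (3n⁴ + 6n + 8)/(3(n+1)⁴ + 6(n+1) + 8) → 1.
Successive powers of (t − 1) differ by 2, so the series converges when |t − 1|² · 1 < 1, i.e. |t − 1| < √(1) = 1. So R = 1.
Endpoint t = 2: the series is dominated by a constant times Σ 1/n⁴, which converges (p = 4 > 1).
Endpoint t = 0: absolute convergence follows by limit comparison with Σ 1/n⁴.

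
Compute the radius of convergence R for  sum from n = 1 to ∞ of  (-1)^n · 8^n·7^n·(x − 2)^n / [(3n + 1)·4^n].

R = 1/14

The ratio of consecutive coefficients is [(3n + 1)/(3(n+1) + 1)] · 8·7/4 → 14.
Convergence for |x − 2| · 14 < 1, i.e. |x − 2| < 1/14. So R = 1/14.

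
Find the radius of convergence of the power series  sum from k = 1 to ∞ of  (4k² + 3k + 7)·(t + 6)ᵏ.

Ratio test: |a_{k+1}/a_k| = (4(k+1)² + 3(k+1) + 7)/(4k² + 3k + 7) → 1 as k → ∞.
Convergence for |t + 6| < 1, so R = 1.

R = 1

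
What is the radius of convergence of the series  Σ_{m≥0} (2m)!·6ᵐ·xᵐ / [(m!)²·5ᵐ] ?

R = 5/24

The ratio of consecutive coefficients is (2m+1)·(2m+2)/(m+1)² · 6/5 → 24/5.
Thus R = 1/(24/5) = 5/24.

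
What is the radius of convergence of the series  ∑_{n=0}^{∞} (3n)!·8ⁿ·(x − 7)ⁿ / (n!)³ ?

Apply the ratio test: |a_{n+1}| / |a_n| = (3n+1)·(3n+2)·(3n+3)/(n+1)³ · 8, which tends to 216 as n → ∞.
Convergence for |x − 7| · 216 < 1, i.e. |x − 7| < 1/216. So R = 1/216.

R = 1/216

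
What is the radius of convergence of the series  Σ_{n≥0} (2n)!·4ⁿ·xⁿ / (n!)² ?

R = 1/16

The ratio of consecutive coefficients is (2n+1)·(2n+2)/(n+1)² · 4 → 16.
Convergence for |x| · 16 < 1, i.e. |x| < 1/16. So R = 1/16.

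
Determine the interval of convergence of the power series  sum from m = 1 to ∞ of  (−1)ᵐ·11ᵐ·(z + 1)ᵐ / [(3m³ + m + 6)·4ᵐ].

[-15/11, -7/11]

Ratio test: |a_{m+1}/a_m| = [(3m³ + m + 6)/(3(m+1)³ + (m+1) + 6)] · 11/4 → 11/4 as m → ∞.
The series converges when 11/4 · |z + 1| < 1, giving R = 4/11.
At z = -7/11: the series is dominated by a constant times Σ 1/m³, which converges (p = 3 > 1).
Endpoint z = -15/11: absolute convergence follows by limit comparison with Σ 1/m³.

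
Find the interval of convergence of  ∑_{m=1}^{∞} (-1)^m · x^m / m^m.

(−∞, ∞)

Root test: |a_m|^(1/m) = 1/m → 0.
The limit is 0 for every x, so R = ∞.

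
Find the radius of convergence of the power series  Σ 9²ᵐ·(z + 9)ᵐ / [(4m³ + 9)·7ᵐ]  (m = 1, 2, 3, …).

R = 7/81

The ratio of consecutive coefficients is [(4m³ + 9)/(4(m+1)³ + 9)] · 81/7 → 81/7.
Convergence for |z + 9| · 81/7 < 1, i.e. |z + 9| < 7/81. So R = 7/81.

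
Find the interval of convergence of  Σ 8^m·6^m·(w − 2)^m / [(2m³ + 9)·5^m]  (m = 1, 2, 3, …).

Apply the ratio test: |a_{m+1}| / |a_m| = [(2m³ + 9)/(2(m+1)³ + 9)] · 8·6/5, which tends to 48/5 as m → ∞.
Hence the series converges for |w − 2| < 1/(48/5) = 5/48, so the radius of convergence is 5/48.
When w = 101/48, the terms are on the order of 1/m³, so the series converges absolutely by comparison with the p-series (p = 3 > 1).
When w = 91/48, the series is dominated by a constant times Σ 1/m³, which converges (p = 3 > 1).

[91/48, 101/48]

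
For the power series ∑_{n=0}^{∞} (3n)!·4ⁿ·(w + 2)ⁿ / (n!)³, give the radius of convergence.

Apply the ratio test: |a_{n+1}| / |a_n| = (3n+1)·(3n+2)·(3n+3)/(n+1)³ · 4, which tends to 108 as n → ∞.
Convergence for |w + 2| · 108 < 1, i.e. |w + 2| < 1/108. So R = 1/108.

R = 1/108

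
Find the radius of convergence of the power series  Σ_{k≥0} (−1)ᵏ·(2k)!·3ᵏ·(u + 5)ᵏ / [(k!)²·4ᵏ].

Ratio test: |a_{k+1}/a_k| = (2k+1)·(2k+2)/(k+1)² · 3/4 → 3 as k → ∞.
The series converges when 3 · |u + 5| < 1, giving R = 1/3.

R = 1/3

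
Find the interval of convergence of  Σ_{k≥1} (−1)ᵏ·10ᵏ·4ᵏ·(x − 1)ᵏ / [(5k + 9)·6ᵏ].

(17/20, 23/20]

The ratio of consecutive coefficients is [(5k + 9)/(5(k+1) + 9)] · 10·4/6 → 20/3.
Convergence for |x − 1| · 20/3 < 1, i.e. |x − 1| < 3/20. So R = 3/20.
Endpoint x = 23/20: convergence follows from the alternating series test (terms decrease monotonically to 0).
Check x = 17/20: the terms are asymptotic to a nonzero constant times 1/k, so the series diverges by limit comparison with Σ 1/k.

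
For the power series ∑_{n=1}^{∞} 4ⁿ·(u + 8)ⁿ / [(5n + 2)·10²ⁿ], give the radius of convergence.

By the ratio test, |a_{n+1}/a_n| = [(5n + 2)/(5(n+1) + 2)] · 4/100 → 1/25.
Convergence for |u + 8| · 1/25 < 1, i.e. |u + 8| < 25. So R = 25.

R = 25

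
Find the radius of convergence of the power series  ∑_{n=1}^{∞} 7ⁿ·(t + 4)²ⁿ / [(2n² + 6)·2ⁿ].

R = √14/7

Apply the ratio test: |a_{n+1}| / |a_n| = [(2n² + 6)/(2(n+1)² + 6)] · 7/2, which tends to 7/2 as n → ∞.
Since the exponent of (t + 4) increases by 2 each term, convergence requires |t + 4|² < 2/7, hence R = √14/7.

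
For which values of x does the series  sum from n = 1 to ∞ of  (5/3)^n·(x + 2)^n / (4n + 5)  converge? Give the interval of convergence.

[-13/5, -7/5)

By the ratio test, |a_{n+1}/a_n| = [(4n + 5)/(4(n+1) + 5)] · 5/3 → 5/3.
The series converges when 5/3 · |x + 2| < 1, giving R = 3/5.
When x = -7/5, the terms are asymptotic to a nonzero constant times 1/n, so the series diverges by limit comparison with Σ 1/n.
When x = -13/5, convergence follows from the alternating series test (terms decrease monotonically to 0).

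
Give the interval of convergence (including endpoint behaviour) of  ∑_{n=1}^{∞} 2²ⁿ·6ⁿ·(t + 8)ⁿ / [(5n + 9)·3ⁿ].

Apply the ratio test: |a_{n+1}| / |a_n| = [(5n + 9)/(5(n+1) + 9)] · 4·6/3, which tends to 8 as n → ∞.
Thus R = 1/(8) = 1/8.
Endpoint t = -63/8: comparison with the harmonic series Σ 1/n shows the series diverges.
Check t = -65/8: an alternating series whose terms decrease to 0 in absolute value, so it converges by the Leibniz criterion.

[-65/8, -63/8)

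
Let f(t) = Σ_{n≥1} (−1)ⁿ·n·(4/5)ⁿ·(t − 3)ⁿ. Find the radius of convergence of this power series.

By the ratio test, |a_{n+1}/a_n| = [(n+1)/n] · 4/5 → 4/5.
Convergence for |t − 3| · 4/5 < 1, i.e. |t − 3| < 5/4. So R = 5/4.

R = 5/4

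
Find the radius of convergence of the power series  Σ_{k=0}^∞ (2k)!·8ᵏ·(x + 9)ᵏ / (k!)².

The ratio of consecutive coefficients is (2k+1)·(2k+2)/(k+1)² · 8 → 32.
Convergence for |x + 9| · 32 < 1, i.e. |x + 9| < 1/32. So R = 1/32.

R = 1/32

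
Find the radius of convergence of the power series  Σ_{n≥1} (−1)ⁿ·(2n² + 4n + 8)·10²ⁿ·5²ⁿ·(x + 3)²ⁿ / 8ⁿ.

R = √2/25

The ratio of consecutive coefficients is [(2(n+1)² + 4(n+1) + 8)/(2n² + 4n + 8)] · 100·25/8 → 625/2.
Writing y = (x + 3)², the series in y has radius 2/625, so |x + 3| < √(2/625) and R = √2/25.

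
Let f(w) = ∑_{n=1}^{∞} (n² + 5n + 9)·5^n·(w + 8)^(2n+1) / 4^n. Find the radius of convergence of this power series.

R = 2√5/5

Apply the ratio test: |a_{n+1}| / |a_n| = [((n+1)² + 5(n+1) + 9)/(n² + 5n + 9)] · 5/4, which tends to 5/4 as n → ∞.
Since the exponent of (w + 8) increases by 2 each term, convergence requires |w + 8|² < 4/5, hence R = 2√5/5.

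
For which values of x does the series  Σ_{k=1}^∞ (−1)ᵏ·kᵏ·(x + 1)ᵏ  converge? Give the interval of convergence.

Root test: |a_k|^(1/k) = k → ∞.
Since the k-th root of |a_k| is unbounded, the series converges only at x = -1; R = 0.

{-1}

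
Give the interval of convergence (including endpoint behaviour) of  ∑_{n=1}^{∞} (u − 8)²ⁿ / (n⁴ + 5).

[7, 9]

The ratio of consecutive coefficients is (n⁴ + 5)/((n+1)⁴ + 5) → 1.
Since the exponent of (u − 8) increases by 2 each term, convergence requires |u − 8|² < 1, hence R = 1.
At u = 9: the terms are on the order of 1/n⁴, so the series converges absolutely by comparison with the p-series (p = 4 > 1).
Check u = 7: absolute convergence follows by limit comparison with Σ 1/n⁴.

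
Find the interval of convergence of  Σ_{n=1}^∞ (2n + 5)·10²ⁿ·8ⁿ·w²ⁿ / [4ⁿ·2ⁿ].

(-1/10, 1/10)

Ratio test: |a_{n+1}/a_n| = [(2(n+1) + 5)/(2n + 5)] · 100·8/(4·2) → 100 as n → ∞.
Writing y = w², the series in y has radius 1/100, so |w| < √(1/100) = 1/10 and R = 1/10.
Check w = 1/10: the n-th term does not approach 0; divergence by the term test.
Check w = -1/10: the terms do not tend to 0, so the series diverges.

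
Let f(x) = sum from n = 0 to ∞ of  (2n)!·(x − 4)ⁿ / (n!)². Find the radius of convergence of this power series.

R = 1/4

The ratio of consecutive coefficients is (2n+1)·(2n+2)/(n+1)² → 4.
The series converges when 4 · |x − 4| < 1, giving R = 1/4.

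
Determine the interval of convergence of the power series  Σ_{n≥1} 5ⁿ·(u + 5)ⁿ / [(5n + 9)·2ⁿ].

By the ratio test, |a_{n+1}/a_n| = [(5n + 9)/(5(n+1) + 9)] · 5/2 → 5/2.
The series converges when 5/2 · |u + 5| < 1, giving R = 2/5.
At u = -23/5: comparison with the harmonic series Σ 1/n shows the series diverges.
At u = -27/5: convergence follows from the alternating series test (terms decrease monotonically to 0).

[-27/5, -23/5)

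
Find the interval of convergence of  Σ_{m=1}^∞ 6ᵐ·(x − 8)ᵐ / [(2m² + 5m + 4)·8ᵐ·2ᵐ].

[16/3, 32/3]

By the ratio test, |a_{m+1}/a_m| = [(2m² + 5m + 4)/(2(m+1)² + 5(m+1) + 4)] · 6/(8·2) → 3/8.
Thus R = 1/(3/8) = 8/3.
Endpoint x = 32/3: the terms are on the order of 1/m², so the series converges absolutely by comparison with the p-series (p = 2 > 1).
Endpoint x = 16/3: absolute convergence follows by limit comparison with Σ 1/m².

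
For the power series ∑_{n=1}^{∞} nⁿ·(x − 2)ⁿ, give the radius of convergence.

By the Cauchy root test, |a_n|^(1/n) = n → ∞.
The root grows without bound, so R = 0 (convergence only at x = 2).

R = 0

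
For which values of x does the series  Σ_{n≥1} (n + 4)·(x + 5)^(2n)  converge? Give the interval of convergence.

Ratio test: |a_{n+1}/a_n| = ((n+1) + 4)/(n + 4) → 1 as n → ∞.
Writing y = (x + 5)², the series in y has radius 1, so |x + 5| < √(1) = 1 and R = 1.
When x = -4, the n-th term does not approach 0; divergence by the term test.
When x = -6, the terms do not tend to 0, so the series diverges.

(-6, -4)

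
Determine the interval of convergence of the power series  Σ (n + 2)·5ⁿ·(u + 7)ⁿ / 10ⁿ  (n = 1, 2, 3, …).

(-9, -5)

Apply the ratio test: |a_{n+1}| / |a_n| = [((n+1) + 2)/(n + 2)] · 5/10, which tends to 1/2 as n → ∞.
Hence the series converges for |u + 7| < 1/(1/2) = 2, so the radius of convergence is 2.
Endpoint u = -5: the terms do not tend to 0, so the series diverges.
Endpoint u = -9: the terms have absolute value of order n, which does not tend to 0, so the series diverges by the divergence test.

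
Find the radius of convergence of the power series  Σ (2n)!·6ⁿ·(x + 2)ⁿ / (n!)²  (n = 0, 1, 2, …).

Ratio test: |a_{n+1}/a_n| = (2n+1)·(2n+2)/(n+1)² · 6 → 24 as n → ∞.
Thus R = 1/(24) = 1/24.

R = 1/24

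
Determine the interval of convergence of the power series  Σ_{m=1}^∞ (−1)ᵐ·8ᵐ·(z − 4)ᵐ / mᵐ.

By the Cauchy root test, |a_m|^(1/m) = 8/m → 0.
The limit is 0 for every z, so R = ∞.

(−∞, ∞)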